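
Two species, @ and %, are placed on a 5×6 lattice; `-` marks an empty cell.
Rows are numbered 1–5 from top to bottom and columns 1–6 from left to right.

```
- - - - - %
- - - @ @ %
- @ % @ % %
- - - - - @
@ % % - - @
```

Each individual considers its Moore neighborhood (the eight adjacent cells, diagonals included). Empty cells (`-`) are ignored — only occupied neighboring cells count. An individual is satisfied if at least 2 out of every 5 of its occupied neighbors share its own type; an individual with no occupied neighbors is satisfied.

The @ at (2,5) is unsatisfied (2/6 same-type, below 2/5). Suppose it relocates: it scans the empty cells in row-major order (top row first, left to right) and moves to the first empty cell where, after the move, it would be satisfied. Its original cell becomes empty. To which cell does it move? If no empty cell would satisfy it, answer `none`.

Vacating (2,5). Empty cells in order:
  (1,1): 0/0 same-type → satisfied — stop here.

(1,1)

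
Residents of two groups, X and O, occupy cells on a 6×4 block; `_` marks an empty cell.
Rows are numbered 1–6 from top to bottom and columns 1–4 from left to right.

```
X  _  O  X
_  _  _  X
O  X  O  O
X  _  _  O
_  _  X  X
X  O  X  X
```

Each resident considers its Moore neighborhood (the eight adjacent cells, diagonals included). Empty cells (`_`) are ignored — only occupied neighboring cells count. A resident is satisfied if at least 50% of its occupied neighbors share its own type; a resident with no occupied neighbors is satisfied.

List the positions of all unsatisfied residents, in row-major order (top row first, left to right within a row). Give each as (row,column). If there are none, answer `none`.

(1,3), (2,4), (3,1), (3,2), (6,1), (6,2)

(1,1)X 0/0 satisfied
(1,3)O 0/2 not
(1,4)X 1/2 satisfied
(2,4)X 1/4 not
(3,1)O 0/2 not
(3,2)X 1/3 not
(3,3)O 2/4 satisfied
(3,4)O 2/3 satisfied
(4,1)X 1/2 satisfied
(4,4)O 2/4 satisfied
(5,3)X 3/5 satisfied
(5,4)X 3/4 satisfied
(6,1)X 0/1 not
(6,2)O 0/3 not
(6,3)X 3/4 satisfied
(6,4)X 3/3 satisfied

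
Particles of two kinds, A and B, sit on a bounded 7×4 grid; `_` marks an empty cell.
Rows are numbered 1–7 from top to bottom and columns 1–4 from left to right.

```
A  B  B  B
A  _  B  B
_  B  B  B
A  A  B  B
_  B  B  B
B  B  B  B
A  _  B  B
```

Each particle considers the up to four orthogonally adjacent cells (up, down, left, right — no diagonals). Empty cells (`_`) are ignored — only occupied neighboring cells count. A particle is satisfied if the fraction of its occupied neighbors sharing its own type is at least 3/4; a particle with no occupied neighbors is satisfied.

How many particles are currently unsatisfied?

7

(1,1)A 1/2 ✗
(1,2)B 1/2 ✗
(1,3)B 3/3 ✓
(1,4)B 2/2 ✓
(2,1)A 1/1 ✓
(2,3)B 3/3 ✓
(2,4)B 3/3 ✓
(3,2)B 1/2 ✗
(3,3)B 4/4 ✓
(3,4)B 3/3 ✓
(4,1)A 1/1 ✓
(4,2)A 1/4 ✗
(4,3)B 3/4 ✓
(4,4)B 3/3 ✓
(5,2)B 2/3 ✗
(5,3)B 4/4 ✓
(5,4)B 3/3 ✓
(6,1)B 1/2 ✗
(6,2)B 3/3 ✓
(6,3)B 4/4 ✓
(6,4)B 3/3 ✓
(7,1)A 0/1 ✗
(7,3)B 2/2 ✓
(7,4)B 2/2 ✓
Unsatisfied: (1,1), (1,2), (3,2), (4,2), (5,2), (6,1), (7,1) — 7 in total.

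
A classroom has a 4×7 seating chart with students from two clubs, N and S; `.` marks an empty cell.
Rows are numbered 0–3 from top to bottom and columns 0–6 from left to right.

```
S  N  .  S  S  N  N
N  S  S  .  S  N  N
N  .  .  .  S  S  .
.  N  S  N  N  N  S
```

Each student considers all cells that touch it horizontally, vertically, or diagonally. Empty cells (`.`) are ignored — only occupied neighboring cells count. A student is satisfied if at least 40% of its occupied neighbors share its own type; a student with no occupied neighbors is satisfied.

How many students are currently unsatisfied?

6

Row 0: (0,0)S 1/3 not · (0,1)N 1/4 not · (0,3)S 3/3 satisfied · (0,4)S 2/4 satisfied · (0,5)N 3/5 satisfied · (0,6)N 3/3 satisfied
Row 1: (1,0)N 2/4 satisfied · (1,1)S 2/5 satisfied · (1,2)S 2/3 satisfied · (1,4)S 4/6 satisfied · (1,5)N 3/7 satisfied · (1,6)N 3/4 satisfied
Row 2: (2,0)N 2/3 satisfied · (2,4)S 2/6 not · (2,5)S 3/7 satisfied
Row 3: (3,1)N 1/2 satisfied · (3,2)S 0/2 not · (3,3)N 1/3 not · (3,4)N 2/4 satisfied · (3,5)N 1/4 not · (3,6)S 1/2 satisfied
Unsatisfied: (0,0), (0,1), (2,4), (3,2), (3,3), (3,5) — 6 in total.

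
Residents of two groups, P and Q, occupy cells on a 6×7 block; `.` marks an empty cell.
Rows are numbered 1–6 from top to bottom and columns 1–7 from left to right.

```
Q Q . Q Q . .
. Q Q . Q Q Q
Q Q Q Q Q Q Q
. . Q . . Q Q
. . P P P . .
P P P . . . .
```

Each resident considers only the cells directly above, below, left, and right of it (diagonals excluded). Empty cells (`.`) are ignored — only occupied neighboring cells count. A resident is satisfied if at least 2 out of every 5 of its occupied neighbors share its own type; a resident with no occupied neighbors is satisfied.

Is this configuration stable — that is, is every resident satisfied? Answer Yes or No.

Yes

Row 1: (1,1)Q 1/1 satisfied · (1,2)Q 2/2 satisfied · (1,4)Q 1/1 satisfied · (1,5)Q 2/2 satisfied
Row 2: (2,2)Q 3/3 satisfied · (2,3)Q 2/2 satisfied · (2,5)Q 3/3 satisfied · (2,6)Q 3/3 satisfied · (2,7)Q 2/2 satisfied
Row 3: (3,1)Q 1/1 satisfied · (3,2)Q 3/3 satisfied · (3,3)Q 4/4 satisfied · (3,4)Q 2/2 satisfied · (3,5)Q 3/3 satisfied · (3,6)Q 4/4 satisfied · (3,7)Q 3/3 satisfied
Row 4: (4,3)Q 1/2 satisfied · (4,6)Q 2/2 satisfied · (4,7)Q 2/2 satisfied
Row 5: (5,3)P 2/3 satisfied · (5,4)P 2/2 satisfied · (5,5)P 1/1 satisfied
Row 6: (6,1)P 1/1 satisfied · (6,2)P 2/2 satisfied · (6,3)P 2/2 satisfied
All meet the threshold, so the configuration is stable.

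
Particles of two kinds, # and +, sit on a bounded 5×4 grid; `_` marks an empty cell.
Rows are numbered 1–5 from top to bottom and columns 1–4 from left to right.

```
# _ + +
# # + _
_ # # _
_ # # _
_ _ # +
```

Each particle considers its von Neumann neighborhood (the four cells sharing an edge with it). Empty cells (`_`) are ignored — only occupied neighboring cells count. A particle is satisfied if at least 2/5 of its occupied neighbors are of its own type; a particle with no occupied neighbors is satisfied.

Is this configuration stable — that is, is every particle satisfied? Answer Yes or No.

Row 1: (1,1)# 1/1 satisfied · (1,3)+ 2/2 satisfied · (1,4)+ 1/1 satisfied
Row 2: (2,1)# 2/2 satisfied · (2,2)# 2/3 satisfied · (2,3)+ 1/3 not
Row 3: (3,2)# 3/3 satisfied · (3,3)# 2/3 satisfied
Row 4: (4,2)# 2/2 satisfied · (4,3)# 3/3 satisfied
Row 5: (5,3)# 1/2 satisfied · (5,4)+ 0/1 not
For instance (2,3) has only 1/3 same-type neighbors, below 2/5.

No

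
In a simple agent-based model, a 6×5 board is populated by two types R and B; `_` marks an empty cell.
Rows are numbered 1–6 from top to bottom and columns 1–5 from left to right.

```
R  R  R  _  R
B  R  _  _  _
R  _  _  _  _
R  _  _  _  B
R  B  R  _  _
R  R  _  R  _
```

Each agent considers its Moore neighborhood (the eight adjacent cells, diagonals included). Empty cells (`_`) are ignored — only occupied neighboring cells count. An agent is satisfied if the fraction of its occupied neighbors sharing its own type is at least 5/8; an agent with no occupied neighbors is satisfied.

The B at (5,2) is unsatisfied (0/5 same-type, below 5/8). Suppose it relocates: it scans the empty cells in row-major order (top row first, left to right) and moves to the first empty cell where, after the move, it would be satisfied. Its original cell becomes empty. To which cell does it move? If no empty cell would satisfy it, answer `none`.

Vacating (5,2). Empty cells in order:
  (1,4): 0/2 same-type → still unsatisfied.
  (2,3): 0/3 same-type → still unsatisfied.
  (2,4): 0/2 same-type → still unsatisfied.
  (2,5): 0/1 same-type → still unsatisfied.
  (3,2): 1/4 same-type → still unsatisfied.
  (3,3): 0/1 same-type → still unsatisfied.
  (3,4): 1/1 same-type → satisfied — stop here.

(3,4)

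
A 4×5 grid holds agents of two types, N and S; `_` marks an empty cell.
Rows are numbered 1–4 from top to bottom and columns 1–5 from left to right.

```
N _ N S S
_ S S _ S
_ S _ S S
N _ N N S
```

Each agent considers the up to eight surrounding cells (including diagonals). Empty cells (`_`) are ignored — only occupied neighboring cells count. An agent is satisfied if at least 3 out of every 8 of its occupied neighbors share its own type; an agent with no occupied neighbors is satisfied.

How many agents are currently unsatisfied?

5

(1,1)N 0/1 unhappy
(1,3)N 0/3 unhappy
(1,4)S 3/4 ok
(1,5)S 2/2 ok
(2,2)S 2/4 ok
(2,3)S 4/5 ok
(2,5)S 4/4 ok
(3,2)S 2/4 ok
(3,4)S 4/6 ok
(3,5)S 3/4 ok
(4,1)N 0/1 unhappy
(4,3)N 1/3 unhappy
(4,4)N 1/4 unhappy
(4,5)S 2/3 ok
Unsatisfied: (1,1), (1,3), (4,1), (4,3), (4,4) — 5 in total.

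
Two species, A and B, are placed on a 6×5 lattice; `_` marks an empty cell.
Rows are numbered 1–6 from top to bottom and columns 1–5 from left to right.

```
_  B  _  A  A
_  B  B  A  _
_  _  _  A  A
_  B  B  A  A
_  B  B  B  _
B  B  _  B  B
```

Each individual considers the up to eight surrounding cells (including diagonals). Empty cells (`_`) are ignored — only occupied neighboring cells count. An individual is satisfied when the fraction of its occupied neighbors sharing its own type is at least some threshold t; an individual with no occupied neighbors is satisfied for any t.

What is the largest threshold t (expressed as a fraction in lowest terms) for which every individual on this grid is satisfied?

Row 1: (1,2)B 2/2 · (1,4)A 2/3 · (1,5)A 2/2
Row 2: (2,2)B 2/2 · (2,3)B 2/5 · (2,4)A 4/5
Row 3: (3,4)A 4/6 · (3,5)A 4/4
Row 4: (4,2)B 3/3 · (4,3)B 4/6 · (4,4)A 3/6 · (4,5)A 3/4
Row 5: (5,2)B 5/5 · (5,3)B 6/7 · (5,4)B 4/6
Row 6: (6,1)B 2/2 · (6,2)B 3/3 · (6,4)B 3/3 · (6,5)B 2/2
The smallest same-type fraction is 2/5 at (2,3), which reduces to 2/5. Any threshold above that leaves this individual unsatisfied.

2/5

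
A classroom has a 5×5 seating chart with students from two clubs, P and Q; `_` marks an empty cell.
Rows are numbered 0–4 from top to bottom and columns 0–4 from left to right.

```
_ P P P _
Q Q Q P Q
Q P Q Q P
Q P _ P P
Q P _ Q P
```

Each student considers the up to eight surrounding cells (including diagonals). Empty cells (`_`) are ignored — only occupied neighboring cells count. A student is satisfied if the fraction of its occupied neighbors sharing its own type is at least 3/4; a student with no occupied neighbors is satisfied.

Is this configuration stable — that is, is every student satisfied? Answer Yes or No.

(0,1)P 1/4 not
(0,2)P 3/5 not
(0,3)P 2/4 not
(1,0)Q 2/4 not
(1,1)Q 4/7 not
(1,2)Q 3/8 not
(1,3)P 3/7 not
(1,4)Q 1/4 not
(2,0)Q 3/5 not
(2,1)P 1/7 not
(2,2)Q 3/7 not
(2,3)Q 3/7 not
(2,4)P 3/5 not
(3,0)Q 2/5 not
(3,1)P 2/6 not
(3,3)P 3/6 not
(3,4)P 3/5 not
(4,0)Q 1/3 not
(4,1)P 1/3 not
(4,3)Q 0/3 not
(4,4)P 2/3 not
For instance (0,1) has only 1/4 same-type neighbors, below 3/4.

No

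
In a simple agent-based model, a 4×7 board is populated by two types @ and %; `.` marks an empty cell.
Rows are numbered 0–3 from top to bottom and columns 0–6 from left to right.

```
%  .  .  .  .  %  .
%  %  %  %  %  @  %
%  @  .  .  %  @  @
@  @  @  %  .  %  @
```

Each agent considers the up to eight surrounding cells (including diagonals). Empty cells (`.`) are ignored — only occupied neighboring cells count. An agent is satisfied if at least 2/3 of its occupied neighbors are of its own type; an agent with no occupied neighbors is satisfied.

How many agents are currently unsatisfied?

Row 0: (0,0)% 2/2 satisfied · (0,5)% 2/3 satisfied
Row 1: (1,0)% 3/4 satisfied · (1,1)% 4/5 satisfied · (1,2)% 2/3 satisfied · (1,3)% 3/3 satisfied · (1,4)% 3/5 not · (1,5)@ 2/6 not · (1,6)% 1/4 not
Row 2: (2,0)% 2/5 not · (2,1)@ 3/7 not · (2,4)% 4/6 satisfied · (2,5)@ 3/7 not · (2,6)@ 3/5 not
Row 3: (3,0)@ 2/3 satisfied · (3,1)@ 3/4 satisfied · (3,2)@ 2/3 satisfied · (3,3)% 1/2 not · (3,5)% 1/4 not · (3,6)@ 2/3 satisfied
Unsatisfied: (1,4), (1,5), (1,6), (2,0), (2,1), (2,5), (2,6), (3,3), (3,5) — 9 in total.

9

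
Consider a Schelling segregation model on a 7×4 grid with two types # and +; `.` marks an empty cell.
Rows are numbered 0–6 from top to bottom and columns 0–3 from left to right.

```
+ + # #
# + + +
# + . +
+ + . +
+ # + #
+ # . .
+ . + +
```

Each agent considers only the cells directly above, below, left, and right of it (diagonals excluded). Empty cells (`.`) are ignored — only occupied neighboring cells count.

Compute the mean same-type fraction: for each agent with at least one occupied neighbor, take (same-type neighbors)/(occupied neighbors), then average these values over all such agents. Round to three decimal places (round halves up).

0.580

Row 0: (0,0)+ 1/2 · (0,1)+ 2/3 · (0,2)# 1/3 · (0,3)# 1/2
Row 1: (1,0)# 1/3 · (1,1)+ 3/4 · (1,2)+ 2/3 · (1,3)+ 2/3
Row 2: (2,0)# 1/3 · (2,1)+ 2/3 · (2,3)+ 2/2
Row 3: (3,0)+ 2/3 · (3,1)+ 2/3 · (3,3)+ 1/2
Row 4: (4,0)+ 2/3 · (4,1)# 1/4 · (4,2)+ 0/2 · (4,3)# 0/2
Row 5: (5,0)+ 2/3 · (5,1)# 1/2
Row 6: (6,0)+ 1/1 · (6,2)+ 1/1 · (6,3)+ 1/1
Sum over 23 agents: 1/2 + 2/3 + 1/3 + 1/2 + 1/3 + 3/4 + 2/3 + 2/3 + 1/3 + 2/3 + 2/2 + 2/3 + 2/3 + 1/2 + 2/3 + 1/4 + 0/2 + 0/2 + 2/3 + 1/2 + 1/1 + 1/1 + 1/1 = 40/3; mean = 40/3 ÷ 23 = 40/69 = 0.579710… → 0.580.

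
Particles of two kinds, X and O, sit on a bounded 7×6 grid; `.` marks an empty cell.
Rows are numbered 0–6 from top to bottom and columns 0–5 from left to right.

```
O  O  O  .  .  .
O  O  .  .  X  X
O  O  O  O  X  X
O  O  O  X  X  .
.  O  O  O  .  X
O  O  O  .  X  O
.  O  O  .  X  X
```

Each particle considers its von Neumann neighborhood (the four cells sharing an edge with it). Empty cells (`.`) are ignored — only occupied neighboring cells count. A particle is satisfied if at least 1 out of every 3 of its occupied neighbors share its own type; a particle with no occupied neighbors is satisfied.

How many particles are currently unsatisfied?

3

(0,0)O 2/2 ✓
(0,1)O 3/3 ✓
(0,2)O 1/1 ✓
(1,0)O 3/3 ✓
(1,1)O 3/3 ✓
(1,4)X 2/2 ✓
(1,5)X 2/2 ✓
(2,0)O 3/3 ✓
(2,1)O 4/4 ✓
(2,2)O 3/3 ✓
(2,3)O 1/3 ✓
(2,4)X 3/4 ✓
(2,5)X 2/2 ✓
(3,0)O 2/2 ✓
(3,1)O 4/4 ✓
(3,2)O 3/4 ✓
(3,3)X 1/4 ✗
(3,4)X 2/2 ✓
(4,1)O 3/3 ✓
(4,2)O 4/4 ✓
(4,3)O 1/2 ✓
(4,5)X 0/1 ✗
(5,0)O 1/1 ✓
(5,1)O 4/4 ✓
(5,2)O 3/3 ✓
(5,4)X 1/2 ✓
(5,5)O 0/3 ✗
(6,1)O 2/2 ✓
(6,2)O 2/2 ✓
(6,4)X 2/2 ✓
(6,5)X 1/2 ✓
Unsatisfied: (3,3), (4,5), (5,5) — 3 in total.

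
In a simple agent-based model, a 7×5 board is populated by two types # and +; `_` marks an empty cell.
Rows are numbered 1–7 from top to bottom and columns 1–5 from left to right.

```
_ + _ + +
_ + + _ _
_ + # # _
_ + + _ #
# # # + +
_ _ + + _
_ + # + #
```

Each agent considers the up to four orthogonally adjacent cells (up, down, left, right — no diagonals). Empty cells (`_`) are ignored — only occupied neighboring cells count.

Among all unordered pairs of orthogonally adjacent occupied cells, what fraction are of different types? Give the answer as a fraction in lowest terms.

Scan each occupied cell's neighbors to the right and below so each pair is counted once.
Row 1: +(1,2)–+(2,2)= +(1,4)–+(1,5)=  → 0/2 unlike.
Row 2: +(2,2)–+(2,3)= +(2,2)–+(3,2)= +(2,3)–#(3,3)≠  → 1/3 unlike.
Row 3: +(3,2)–#(3,3)≠ +(3,2)–+(4,2)= #(3,3)–#(3,4)= #(3,3)–+(4,3)≠  → 2/4 unlike.
Row 4: +(4,2)–+(4,3)= +(4,2)–#(5,2)≠ +(4,3)–#(5,3)≠ #(4,5)–+(5,5)≠  → 3/4 unlike.
Row 5: #(5,1)–#(5,2)= #(5,2)–#(5,3)= #(5,3)–+(5,4)≠ #(5,3)–+(6,3)≠ +(5,4)–+(5,5)= +(5,4)–+(6,4)=  → 2/6 unlike.
Row 6: +(6,3)–+(6,4)= +(6,3)–#(7,3)≠ +(6,4)–+(7,4)=  → 1/3 unlike.
Row 7: +(7,2)–#(7,3)≠ #(7,3)–+(7,4)≠ +(7,4)–#(7,5)≠  → 3/3 unlike.
Total adjacent occupied pairs: 25; unlike-type pairs: 12.
12/25 is already in lowest terms.

12/25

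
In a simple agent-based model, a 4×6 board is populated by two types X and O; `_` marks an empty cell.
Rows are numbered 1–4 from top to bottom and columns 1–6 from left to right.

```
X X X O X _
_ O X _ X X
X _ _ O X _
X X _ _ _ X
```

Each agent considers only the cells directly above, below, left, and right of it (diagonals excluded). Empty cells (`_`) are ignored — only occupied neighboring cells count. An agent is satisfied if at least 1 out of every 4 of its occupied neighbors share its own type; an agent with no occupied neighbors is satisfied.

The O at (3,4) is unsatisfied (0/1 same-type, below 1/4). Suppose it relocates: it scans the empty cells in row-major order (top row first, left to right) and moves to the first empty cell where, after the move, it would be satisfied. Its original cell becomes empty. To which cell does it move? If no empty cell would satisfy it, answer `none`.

Vacating (3,4). Empty cells in order:
  (1,6): 0/2 same-type → still unsatisfied.
  (2,1): 1/3 same-type → satisfied — stop here.

(2,1)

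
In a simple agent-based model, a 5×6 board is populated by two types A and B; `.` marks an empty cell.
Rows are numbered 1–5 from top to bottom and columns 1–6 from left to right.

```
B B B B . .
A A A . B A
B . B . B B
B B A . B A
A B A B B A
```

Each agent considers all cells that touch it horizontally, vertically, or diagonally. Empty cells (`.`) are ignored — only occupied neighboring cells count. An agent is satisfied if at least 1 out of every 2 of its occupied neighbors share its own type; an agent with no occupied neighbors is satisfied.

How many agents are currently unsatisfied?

(1,1)B 1/3 ✗
(1,2)B 2/5 ✗
(1,3)B 2/4 ✓
(1,4)B 2/3 ✓
(2,1)A 1/4 ✗
(2,2)A 2/7 ✗
(2,3)A 1/5 ✗
(2,5)B 3/4 ✓
(2,6)A 0/3 ✗
(3,1)B 2/4 ✓
(3,3)B 1/4 ✗
(3,5)B 3/5 ✓
(3,6)B 3/5 ✓
(4,1)B 3/4 ✓
(4,2)B 4/7 ✓
(4,3)A 1/5 ✗
(4,5)B 4/6 ✓
(4,6)A 1/5 ✗
(5,1)A 0/3 ✗
(5,2)B 2/5 ✗
(5,3)A 1/4 ✗
(5,4)B 2/4 ✓
(5,5)B 2/4 ✓
(5,6)A 1/3 ✗
Unsatisfied: (1,1), (1,2), (2,1), (2,2), (2,3), (2,6), (3,3), (4,3), (4,6), (5,1), (5,2), (5,3), (5,6) — 13 in total.

13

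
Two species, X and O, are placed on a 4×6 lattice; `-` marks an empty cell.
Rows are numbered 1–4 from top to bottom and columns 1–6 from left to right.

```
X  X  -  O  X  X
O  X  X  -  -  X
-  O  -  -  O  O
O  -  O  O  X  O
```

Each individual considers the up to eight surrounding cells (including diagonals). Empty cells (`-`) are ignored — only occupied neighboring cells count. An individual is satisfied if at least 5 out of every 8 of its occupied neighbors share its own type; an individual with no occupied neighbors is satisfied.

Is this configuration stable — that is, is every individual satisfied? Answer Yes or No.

Row 1: (1,1)X 2/3 ✓ · (1,2)X 3/4 ✓ · (1,4)O 0/2 ✗ · (1,5)X 2/3 ✓ · (1,6)X 2/2 ✓
Row 2: (2,1)O 1/4 ✗ · (2,2)X 3/5 ✗ · (2,3)X 2/4 ✗ · (2,6)X 2/4 ✗
Row 3: (3,2)O 3/5 ✗ · (3,5)O 3/5 ✗ · (3,6)O 2/4 ✗
Row 4: (4,1)O 1/1 ✓ · (4,3)O 2/2 ✓ · (4,4)O 2/3 ✓ · (4,5)X 0/4 ✗ · (4,6)O 2/3 ✓
For instance (1,4) has only 0/2 same-type neighbors, below 5/8.

No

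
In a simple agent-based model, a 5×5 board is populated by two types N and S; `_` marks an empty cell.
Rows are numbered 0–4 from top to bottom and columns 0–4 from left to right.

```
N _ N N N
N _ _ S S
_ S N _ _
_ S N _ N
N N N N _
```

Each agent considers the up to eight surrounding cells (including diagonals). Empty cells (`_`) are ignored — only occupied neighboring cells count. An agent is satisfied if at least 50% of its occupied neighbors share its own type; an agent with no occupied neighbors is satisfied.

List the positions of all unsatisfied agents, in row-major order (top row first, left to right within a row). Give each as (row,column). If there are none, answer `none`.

(0,4), (1,3), (1,4), (2,1), (2,2), (3,1)

(0,0)N 1/1 satisfied
(0,2)N 1/2 satisfied
(0,3)N 2/4 satisfied
(0,4)N 1/3 not
(1,0)N 1/2 satisfied
(1,3)S 1/5 not
(1,4)S 1/3 not
(2,1)S 1/4 not
(2,2)N 1/4 not
(3,1)S 1/6 not
(3,2)N 4/6 satisfied
(3,4)N 1/1 satisfied
(4,0)N 1/2 satisfied
(4,1)N 3/4 satisfied
(4,2)N 3/4 satisfied
(4,3)N 3/3 satisfied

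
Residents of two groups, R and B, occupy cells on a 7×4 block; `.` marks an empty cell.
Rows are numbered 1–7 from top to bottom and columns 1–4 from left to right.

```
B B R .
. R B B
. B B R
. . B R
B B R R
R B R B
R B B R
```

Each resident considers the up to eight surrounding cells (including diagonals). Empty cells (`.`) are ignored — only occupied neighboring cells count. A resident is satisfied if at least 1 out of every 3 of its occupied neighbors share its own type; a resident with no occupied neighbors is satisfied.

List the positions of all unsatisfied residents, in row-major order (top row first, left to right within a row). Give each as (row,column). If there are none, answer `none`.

(1,3), (2,2), (3,4), (6,1), (6,4)

Row 1: (1,1)B 1/2 ✓ · (1,2)B 2/4 ✓ · (1,3)R 1/4 ✗
Row 2: (2,2)R 1/6 ✗ · (2,3)B 4/7 ✓ · (2,4)B 2/4 ✓
Row 3: (3,2)B 3/4 ✓ · (3,3)B 4/7 ✓ · (3,4)R 1/5 ✗
Row 4: (4,3)B 3/7 ✓ · (4,4)R 3/5 ✓
Row 5: (5,1)B 2/3 ✓ · (5,2)B 3/6 ✓ · (5,3)R 3/7 ✓ · (5,4)R 3/5 ✓
Row 6: (6,1)R 1/5 ✗ · (6,2)B 4/8 ✓ · (6,3)R 3/8 ✓ · (6,4)B 1/5 ✗
Row 7: (7,1)R 1/3 ✓ · (7,2)B 2/5 ✓ · (7,3)B 3/5 ✓ · (7,4)R 1/3 ✓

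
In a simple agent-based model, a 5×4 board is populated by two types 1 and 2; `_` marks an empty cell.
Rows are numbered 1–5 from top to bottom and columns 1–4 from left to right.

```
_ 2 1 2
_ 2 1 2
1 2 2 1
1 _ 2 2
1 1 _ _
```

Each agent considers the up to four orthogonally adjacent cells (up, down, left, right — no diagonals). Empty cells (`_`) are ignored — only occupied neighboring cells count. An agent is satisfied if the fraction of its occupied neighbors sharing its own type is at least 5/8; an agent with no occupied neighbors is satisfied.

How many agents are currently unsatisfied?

(1,2)2 1/2 unhappy
(1,3)1 1/3 unhappy
(1,4)2 1/2 unhappy
(2,2)2 2/3 ok
(2,3)1 1/4 unhappy
(2,4)2 1/3 unhappy
(3,1)1 1/2 unhappy
(3,2)2 2/3 ok
(3,3)2 2/4 unhappy
(3,4)1 0/3 unhappy
(4,1)1 2/2 ok
(4,3)2 2/2 ok
(4,4)2 1/2 unhappy
(5,1)1 2/2 ok
(5,2)1 1/1 ok
Unsatisfied: (1,2), (1,3), (1,4), (2,3), (2,4), (3,1), (3,3), (3,4), (4,4) — 9 in total.

9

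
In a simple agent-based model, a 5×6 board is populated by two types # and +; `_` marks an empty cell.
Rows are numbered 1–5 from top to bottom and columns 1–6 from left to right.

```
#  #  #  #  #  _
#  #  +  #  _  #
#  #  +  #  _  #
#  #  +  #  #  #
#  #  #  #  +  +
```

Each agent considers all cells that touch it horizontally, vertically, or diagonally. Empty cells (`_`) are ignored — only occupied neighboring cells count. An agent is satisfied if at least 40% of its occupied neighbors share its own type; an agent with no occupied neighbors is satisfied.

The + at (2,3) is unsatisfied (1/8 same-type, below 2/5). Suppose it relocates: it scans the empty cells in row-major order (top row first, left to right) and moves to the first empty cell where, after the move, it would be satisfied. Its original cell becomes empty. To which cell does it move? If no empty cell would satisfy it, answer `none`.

none

Vacating (2,3). Empty cells in order:
  (1,6): 0/2 same-type → still unsatisfied.
  (2,5): 0/6 same-type → still unsatisfied.
  (3,5): 0/7 same-type → still unsatisfied.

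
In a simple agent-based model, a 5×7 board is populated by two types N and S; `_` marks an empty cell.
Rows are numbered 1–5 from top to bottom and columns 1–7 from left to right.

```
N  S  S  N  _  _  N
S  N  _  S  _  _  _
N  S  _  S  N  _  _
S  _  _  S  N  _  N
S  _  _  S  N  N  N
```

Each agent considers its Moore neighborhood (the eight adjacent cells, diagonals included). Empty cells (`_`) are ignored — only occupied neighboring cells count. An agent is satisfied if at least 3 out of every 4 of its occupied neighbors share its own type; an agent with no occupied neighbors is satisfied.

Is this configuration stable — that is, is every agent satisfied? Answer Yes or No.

No

Row 1: (1,1)N 1/3 ✗ · (1,2)S 2/4 ✗ · (1,3)S 2/4 ✗ · (1,4)N 0/2 ✗ · (1,7)N 0/0 ✓
Row 2: (2,1)S 2/5 ✗ · (2,2)N 2/6 ✗ · (2,4)S 2/4 ✗
Row 3: (3,1)N 1/4 ✗ · (3,2)S 2/4 ✗ · (3,4)S 2/4 ✗ · (3,5)N 1/4 ✗
Row 4: (4,1)S 2/3 ✗ · (4,4)S 2/5 ✗ · (4,5)N 3/6 ✗ · (4,7)N 2/2 ✓
Row 5: (5,1)S 1/1 ✓ · (5,4)S 1/3 ✗ · (5,5)N 2/4 ✗ · (5,6)N 4/4 ✓ · (5,7)N 2/2 ✓
For instance (1,1) has only 1/3 same-type neighbors, below 3/4.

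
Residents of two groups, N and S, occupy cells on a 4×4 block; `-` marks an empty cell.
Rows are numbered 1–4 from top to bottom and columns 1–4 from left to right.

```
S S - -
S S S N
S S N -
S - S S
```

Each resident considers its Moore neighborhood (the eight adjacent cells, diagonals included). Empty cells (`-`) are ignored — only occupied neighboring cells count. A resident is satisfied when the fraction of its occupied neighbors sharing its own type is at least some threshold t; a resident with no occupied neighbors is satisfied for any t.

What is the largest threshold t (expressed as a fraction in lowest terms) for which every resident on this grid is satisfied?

Row 1: (1,1)S 3/3 · (1,2)S 4/4
Row 2: (2,1)S 5/5 · (2,2)S 6/7 · (2,3)S 3/5 · (2,4)N 1/2
Row 3: (3,1)S 4/4 · (3,2)S 6/7 · (3,3)N 1/6
Row 4: (4,1)S 2/2 · (4,3)S 2/3 · (4,4)S 1/2
The smallest same-type fraction is 1/6 at (3,3), which reduces to 1/6. Any threshold above that leaves this resident unsatisfied.

1/6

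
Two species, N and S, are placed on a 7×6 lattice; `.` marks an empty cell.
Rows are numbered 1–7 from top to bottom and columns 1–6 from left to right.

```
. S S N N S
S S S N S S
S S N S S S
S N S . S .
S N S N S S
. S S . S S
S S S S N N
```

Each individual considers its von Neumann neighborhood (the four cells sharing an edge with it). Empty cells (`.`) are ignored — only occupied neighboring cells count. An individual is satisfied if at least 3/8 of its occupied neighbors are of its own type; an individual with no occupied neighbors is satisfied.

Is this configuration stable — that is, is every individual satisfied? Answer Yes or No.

(1,2)S 2/2 ✓
(1,3)S 2/3 ✓
(1,4)N 2/3 ✓
(1,5)N 1/3 ✗
(1,6)S 1/2 ✓
(2,1)S 2/2 ✓
(2,2)S 4/4 ✓
(2,3)S 2/4 ✓
(2,4)N 1/4 ✗
(2,5)S 2/4 ✓
(2,6)S 3/3 ✓
(3,1)S 3/3 ✓
(3,2)S 2/4 ✓
(3,3)N 0/4 ✗
(3,4)S 1/3 ✗
(3,5)S 4/4 ✓
(3,6)S 2/2 ✓
(4,1)S 2/3 ✓
(4,2)N 1/4 ✗
(4,3)S 1/3 ✗
(4,5)S 2/2 ✓
(5,1)S 1/2 ✓
(5,2)N 1/4 ✗
(5,3)S 2/4 ✓
(5,4)N 0/2 ✗
(5,5)S 3/4 ✓
(5,6)S 2/2 ✓
(6,2)S 2/3 ✓
(6,3)S 3/3 ✓
(6,5)S 2/3 ✓
(6,6)S 2/3 ✓
(7,1)S 1/1 ✓
(7,2)S 3/3 ✓
(7,3)S 3/3 ✓
(7,4)S 1/2 ✓
(7,5)N 1/3 ✗
(7,6)N 1/2 ✓
For instance (1,5) has only 1/3 same-type neighbors, below 3/8.

No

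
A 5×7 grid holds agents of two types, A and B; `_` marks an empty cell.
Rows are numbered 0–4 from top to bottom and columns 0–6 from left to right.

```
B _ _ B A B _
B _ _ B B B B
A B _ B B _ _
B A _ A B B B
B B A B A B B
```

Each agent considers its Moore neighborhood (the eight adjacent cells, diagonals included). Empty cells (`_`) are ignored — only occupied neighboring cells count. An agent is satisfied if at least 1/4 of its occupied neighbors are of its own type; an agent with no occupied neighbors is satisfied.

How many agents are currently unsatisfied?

2

(0,0)B 1/1 ✓
(0,3)B 2/3 ✓
(0,4)A 0/5 ✗
(0,5)B 3/4 ✓
(1,0)B 2/3 ✓
(1,3)B 4/5 ✓
(1,4)B 6/7 ✓
(1,5)B 4/5 ✓
(1,6)B 2/2 ✓
(2,0)A 1/4 ✓
(2,1)B 2/4 ✓
(2,3)B 4/5 ✓
(2,4)B 6/7 ✓
(3,0)B 3/5 ✓
(3,1)A 2/6 ✓
(3,3)A 2/6 ✓
(3,4)B 5/7 ✓
(3,5)B 5/6 ✓
(3,6)B 3/3 ✓
(4,0)B 2/3 ✓
(4,1)B 2/4 ✓
(4,2)A 2/4 ✓
(4,3)B 1/4 ✓
(4,4)A 1/5 ✗
(4,5)B 4/5 ✓
(4,6)B 3/3 ✓
Unsatisfied: (0,4), (4,4) — 2 in total.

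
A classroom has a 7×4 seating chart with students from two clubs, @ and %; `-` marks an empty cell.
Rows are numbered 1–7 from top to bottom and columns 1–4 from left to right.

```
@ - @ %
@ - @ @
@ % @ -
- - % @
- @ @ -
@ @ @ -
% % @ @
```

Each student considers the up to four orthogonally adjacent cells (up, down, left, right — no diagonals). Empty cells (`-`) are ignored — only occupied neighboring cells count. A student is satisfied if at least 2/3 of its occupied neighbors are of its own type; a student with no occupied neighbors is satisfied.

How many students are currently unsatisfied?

(1,1)@ 1/1 ✓
(1,3)@ 1/2 ✗
(1,4)% 0/2 ✗
(2,1)@ 2/2 ✓
(2,3)@ 3/3 ✓
(2,4)@ 1/2 ✗
(3,1)@ 1/2 ✗
(3,2)% 0/2 ✗
(3,3)@ 1/3 ✗
(4,3)% 0/3 ✗
(4,4)@ 0/1 ✗
(5,2)@ 2/2 ✓
(5,3)@ 2/3 ✓
(6,1)@ 1/2 ✗
(6,2)@ 3/4 ✓
(6,3)@ 3/3 ✓
(7,1)% 1/2 ✗
(7,2)% 1/3 ✗
(7,3)@ 2/3 ✓
(7,4)@ 1/1 ✓
Unsatisfied: (1,3), (1,4), (2,4), (3,1), (3,2), (3,3), (4,3), (4,4), (6,1), (7,1), (7,2) — 11 in total.

11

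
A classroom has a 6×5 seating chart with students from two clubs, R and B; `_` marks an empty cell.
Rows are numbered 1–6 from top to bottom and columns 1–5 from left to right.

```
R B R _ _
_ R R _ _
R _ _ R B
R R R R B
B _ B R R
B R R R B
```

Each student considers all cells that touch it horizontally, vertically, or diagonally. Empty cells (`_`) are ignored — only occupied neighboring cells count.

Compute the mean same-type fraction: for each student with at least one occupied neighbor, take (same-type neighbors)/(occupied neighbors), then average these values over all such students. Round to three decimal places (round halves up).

(1,1)R 1/2
(1,2)B 0/4
(1,3)R 2/3
(2,2)R 4/5
(2,3)R 3/4
(3,1)R 3/3
(3,4)R 3/5
(3,5)B 1/3
(4,1)R 2/3
(4,2)R 3/5
(4,3)R 4/5
(4,4)R 4/7
(4,5)B 1/5
(5,1)B 1/4
(5,3)B 0/7
(5,4)R 5/8
(5,5)R 3/5
(6,1)B 1/2
(6,2)R 1/4
(6,3)R 3/4
(6,4)R 3/5
(6,5)B 0/3
Sum over 22 students: 1/2 + 0/4 + 2/3 + 4/5 + 3/4 + 3/3 + 3/5 + 1/3 + 2/3 + 3/5 + 4/5 + 4/7 + 1/5 + 1/4 + 0/7 + 5/8 + 3/5 + 1/2 + 1/4 + 3/4 + 3/5 + 0/3 = 9293/840; mean = 9293/840 ÷ 22 = 9293/18480 = 0.502867… → 0.503.

0.503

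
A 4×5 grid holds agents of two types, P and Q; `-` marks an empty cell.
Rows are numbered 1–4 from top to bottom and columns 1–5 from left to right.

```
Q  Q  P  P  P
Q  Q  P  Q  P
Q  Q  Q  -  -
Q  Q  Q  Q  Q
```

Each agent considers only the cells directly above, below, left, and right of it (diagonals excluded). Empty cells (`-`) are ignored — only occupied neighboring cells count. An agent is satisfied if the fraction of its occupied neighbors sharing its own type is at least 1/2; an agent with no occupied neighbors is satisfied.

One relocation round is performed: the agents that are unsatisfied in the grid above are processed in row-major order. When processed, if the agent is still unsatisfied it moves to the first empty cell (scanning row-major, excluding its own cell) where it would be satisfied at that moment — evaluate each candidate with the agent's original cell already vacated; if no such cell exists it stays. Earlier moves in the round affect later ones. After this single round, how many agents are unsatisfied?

Initially unsatisfied (in order): (2,3), (2,4).
  (2,3) → (3,5).
  (2,4) → (2,3).
Resulting grid:
Q Q P P P
Q Q Q - P
Q Q Q - P
Q Q Q Q Q
Unsatisfied now: (1,3).

1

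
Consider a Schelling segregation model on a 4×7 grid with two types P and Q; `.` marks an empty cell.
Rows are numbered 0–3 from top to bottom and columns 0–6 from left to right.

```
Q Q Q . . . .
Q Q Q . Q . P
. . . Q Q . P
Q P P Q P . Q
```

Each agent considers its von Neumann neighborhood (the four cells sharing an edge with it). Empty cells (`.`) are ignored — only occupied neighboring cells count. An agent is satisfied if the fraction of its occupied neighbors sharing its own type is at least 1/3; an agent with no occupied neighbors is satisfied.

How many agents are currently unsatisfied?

3

Row 0: (0,0)Q 2/2 ok · (0,1)Q 3/3 ok · (0,2)Q 2/2 ok
Row 1: (1,0)Q 2/2 ok · (1,1)Q 3/3 ok · (1,2)Q 2/2 ok · (1,4)Q 1/1 ok · (1,6)P 1/1 ok
Row 2: (2,3)Q 2/2 ok · (2,4)Q 2/3 ok · (2,6)P 1/2 ok
Row 3: (3,0)Q 0/1 unhappy · (3,1)P 1/2 ok · (3,2)P 1/2 ok · (3,3)Q 1/3 ok · (3,4)P 0/2 unhappy · (3,6)Q 0/1 unhappy
Unsatisfied: (3,0), (3,4), (3,6) — 3 in total.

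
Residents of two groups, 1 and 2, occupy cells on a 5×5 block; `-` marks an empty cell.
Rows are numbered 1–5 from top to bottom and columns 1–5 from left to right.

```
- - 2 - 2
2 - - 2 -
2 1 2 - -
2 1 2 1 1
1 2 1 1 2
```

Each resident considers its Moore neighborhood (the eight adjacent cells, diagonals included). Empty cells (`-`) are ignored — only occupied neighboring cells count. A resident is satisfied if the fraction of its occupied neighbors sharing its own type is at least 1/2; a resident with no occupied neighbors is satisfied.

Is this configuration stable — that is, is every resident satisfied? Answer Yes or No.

No

(1,3)2 1/1 ✓
(1,5)2 1/1 ✓
(2,1)2 1/2 ✓
(2,4)2 3/3 ✓
(3,1)2 2/4 ✓
(3,2)1 1/6 ✗
(3,3)2 2/5 ✗
(4,1)2 2/5 ✗
(4,2)1 3/8 ✗
(4,3)2 2/7 ✗
(4,4)1 3/6 ✓
(4,5)1 2/3 ✓
(5,1)1 1/3 ✗
(5,2)2 2/5 ✗
(5,3)1 3/5 ✓
(5,4)1 3/5 ✓
(5,5)2 0/3 ✗
For instance (3,2) has only 1/6 same-type neighbors, below 1/2.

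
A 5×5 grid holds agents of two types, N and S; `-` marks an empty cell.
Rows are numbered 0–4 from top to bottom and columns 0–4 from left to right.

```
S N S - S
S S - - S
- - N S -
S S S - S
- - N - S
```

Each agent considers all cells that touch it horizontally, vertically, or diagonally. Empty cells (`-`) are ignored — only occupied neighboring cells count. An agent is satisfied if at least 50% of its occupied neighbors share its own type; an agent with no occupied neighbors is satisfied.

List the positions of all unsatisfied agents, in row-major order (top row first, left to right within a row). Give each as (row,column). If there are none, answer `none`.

(0,1), (2,2), (4,2)

Row 0: (0,0)S 2/3 ok · (0,1)N 0/4 unhappy · (0,2)S 1/2 ok · (0,4)S 1/1 ok
Row 1: (1,0)S 2/3 ok · (1,1)S 3/5 ok · (1,4)S 2/2 ok
Row 2: (2,2)N 0/4 unhappy · (2,3)S 3/4 ok
Row 3: (3,0)S 1/1 ok · (3,1)S 2/4 ok · (3,2)S 2/4 ok · (3,4)S 2/2 ok
Row 4: (4,2)N 0/2 unhappy · (4,4)S 1/1 ok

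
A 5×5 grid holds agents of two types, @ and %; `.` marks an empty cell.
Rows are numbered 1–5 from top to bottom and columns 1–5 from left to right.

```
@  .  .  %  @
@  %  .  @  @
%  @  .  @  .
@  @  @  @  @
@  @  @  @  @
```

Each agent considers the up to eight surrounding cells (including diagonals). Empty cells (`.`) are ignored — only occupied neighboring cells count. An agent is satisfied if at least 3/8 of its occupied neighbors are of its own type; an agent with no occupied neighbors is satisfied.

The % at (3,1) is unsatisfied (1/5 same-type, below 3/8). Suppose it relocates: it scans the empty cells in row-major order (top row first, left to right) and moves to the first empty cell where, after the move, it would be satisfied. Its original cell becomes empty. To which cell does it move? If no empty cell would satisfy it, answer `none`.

Vacating (3,1). Empty cells in order:
  (1,2): 1/3 same-type → still unsatisfied.
  (1,3): 2/3 same-type → satisfied — stop here.

(1,3)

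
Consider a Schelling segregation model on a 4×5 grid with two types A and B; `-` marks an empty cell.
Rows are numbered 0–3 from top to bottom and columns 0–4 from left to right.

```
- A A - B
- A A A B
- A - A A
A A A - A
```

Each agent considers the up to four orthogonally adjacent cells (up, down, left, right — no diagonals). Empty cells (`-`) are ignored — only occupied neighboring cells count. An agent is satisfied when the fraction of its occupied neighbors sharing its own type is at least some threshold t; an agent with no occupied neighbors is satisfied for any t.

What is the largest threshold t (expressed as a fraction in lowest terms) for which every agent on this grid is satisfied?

Row 0: (0,1)A 2/2 · (0,2)A 2/2 · (0,4)B 1/1
Row 1: (1,1)A 3/3 · (1,2)A 3/3 · (1,3)A 2/3 · (1,4)B 1/3
Row 2: (2,1)A 2/2 · (2,3)A 2/2 · (2,4)A 2/3
Row 3: (3,0)A 1/1 · (3,1)A 3/3 · (3,2)A 1/1 · (3,4)A 1/1
The smallest same-type fraction is 1/3 at (1,4), which reduces to 1/3. Any threshold above that leaves this agent unsatisfied.

1/3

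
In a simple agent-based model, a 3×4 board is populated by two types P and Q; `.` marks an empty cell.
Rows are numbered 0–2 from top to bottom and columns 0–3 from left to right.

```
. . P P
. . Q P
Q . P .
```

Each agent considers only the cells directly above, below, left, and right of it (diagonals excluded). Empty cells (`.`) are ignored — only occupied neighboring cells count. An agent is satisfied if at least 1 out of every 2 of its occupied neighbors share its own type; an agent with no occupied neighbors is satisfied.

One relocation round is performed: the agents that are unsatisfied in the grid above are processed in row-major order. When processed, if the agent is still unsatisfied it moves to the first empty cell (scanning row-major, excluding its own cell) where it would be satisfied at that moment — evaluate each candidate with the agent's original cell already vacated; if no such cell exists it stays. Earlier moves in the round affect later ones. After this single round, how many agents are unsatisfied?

Initially unsatisfied (in order): (1,2), (2,2).
  (1,2) → (0,0).
  (2,2): now satisfied by earlier moves; stays.
Resulting grid:
Q . P P
. . . P
Q . P .
All satisfied now.

0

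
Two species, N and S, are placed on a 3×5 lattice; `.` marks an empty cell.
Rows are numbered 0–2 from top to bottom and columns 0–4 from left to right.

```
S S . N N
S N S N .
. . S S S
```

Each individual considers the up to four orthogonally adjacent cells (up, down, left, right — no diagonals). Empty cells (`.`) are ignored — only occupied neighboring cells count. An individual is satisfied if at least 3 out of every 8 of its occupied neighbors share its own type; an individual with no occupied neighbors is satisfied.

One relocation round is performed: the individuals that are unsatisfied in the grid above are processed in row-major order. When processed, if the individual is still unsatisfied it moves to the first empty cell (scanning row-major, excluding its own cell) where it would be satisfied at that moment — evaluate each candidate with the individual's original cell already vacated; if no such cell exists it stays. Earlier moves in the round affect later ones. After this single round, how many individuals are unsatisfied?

Initially unsatisfied (in order): (1,1), (1,2), (1,3).
  (1,1) → (1,4).
  (1,2): now satisfied by earlier moves; stays.
  (1,3): now satisfied by earlier moves; stays.
Resulting grid:
S S . N N
S . S N N
. . S S S
All satisfied now.

0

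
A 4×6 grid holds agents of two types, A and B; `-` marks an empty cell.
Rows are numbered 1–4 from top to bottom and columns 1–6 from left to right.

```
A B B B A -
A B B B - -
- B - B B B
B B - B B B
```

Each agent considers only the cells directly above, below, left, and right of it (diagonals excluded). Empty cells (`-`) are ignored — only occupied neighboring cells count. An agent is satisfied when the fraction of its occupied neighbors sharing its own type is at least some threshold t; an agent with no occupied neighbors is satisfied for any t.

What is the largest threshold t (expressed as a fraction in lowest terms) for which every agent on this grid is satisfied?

0/1

(1,1)A 1/2
(1,2)B 2/3
(1,3)B 3/3
(1,4)B 2/3
(1,5)A 0/1
(2,1)A 1/2
(2,2)B 3/4
(2,3)B 3/3
(2,4)B 3/3
(3,2)B 2/2
(3,4)B 3/3
(3,5)B 3/3
(3,6)B 2/2
(4,1)B 1/1
(4,2)B 2/2
(4,4)B 2/2
(4,5)B 3/3
(4,6)B 2/2
The smallest same-type fraction is 0/1 at (1,5), which reduces to 0/1. Any threshold above that leaves this agent unsatisfied.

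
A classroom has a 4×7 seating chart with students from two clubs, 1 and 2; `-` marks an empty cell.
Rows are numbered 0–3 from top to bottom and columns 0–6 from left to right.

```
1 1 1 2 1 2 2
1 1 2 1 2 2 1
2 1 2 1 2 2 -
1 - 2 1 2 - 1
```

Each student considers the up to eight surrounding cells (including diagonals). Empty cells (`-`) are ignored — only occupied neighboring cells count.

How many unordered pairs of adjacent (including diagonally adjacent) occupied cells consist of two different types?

Scan each occupied cell's neighbors to the right and below (and the two forward diagonals) so each pair is counted once.
From row 0: 10 unlike of 25 pairs (running 10/25).
From row 1: 13 unlike of 23 pairs (running 23/48).
From row 2: 11 unlike of 17 pairs (running 34/65).
From row 3: 2 unlike of 2 pairs (running 36/67).
Total adjacent occupied pairs: 67; unlike-type pairs: 36.

36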